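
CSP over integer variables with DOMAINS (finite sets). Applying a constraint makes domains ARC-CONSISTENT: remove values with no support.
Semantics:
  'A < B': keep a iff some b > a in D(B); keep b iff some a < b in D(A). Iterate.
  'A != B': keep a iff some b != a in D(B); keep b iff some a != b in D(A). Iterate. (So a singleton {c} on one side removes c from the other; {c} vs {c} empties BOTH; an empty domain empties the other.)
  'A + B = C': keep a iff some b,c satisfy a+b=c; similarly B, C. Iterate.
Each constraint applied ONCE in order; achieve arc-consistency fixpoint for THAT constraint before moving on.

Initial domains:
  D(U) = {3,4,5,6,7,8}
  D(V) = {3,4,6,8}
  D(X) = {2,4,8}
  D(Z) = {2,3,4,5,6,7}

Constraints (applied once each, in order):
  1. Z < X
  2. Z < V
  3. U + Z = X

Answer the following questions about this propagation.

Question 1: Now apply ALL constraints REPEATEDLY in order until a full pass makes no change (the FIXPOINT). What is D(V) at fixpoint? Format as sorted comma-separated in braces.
pass 0 (initial): D(V)={3,4,6,8}
pass 1: U {3,4,5,6,7,8}->{3,4,5,6}; X {2,4,8}->{8}; Z {2,3,4,5,6,7}->{2,3,4,5}
pass 2: no change
Fixpoint after 2 passes: D(V) = {3,4,6,8}

Answer: {3,4,6,8}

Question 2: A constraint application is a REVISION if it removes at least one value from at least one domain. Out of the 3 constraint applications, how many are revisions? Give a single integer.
Constraint 1 (Z < X) on D(Z)={2,3,4,5,6,7} D(X)={2,4,8}: X {2,4,8}->{4,8} => REVISION
Constraint 2 (Z < V) on D(Z)={2,3,4,5,6,7} D(V)={3,4,6,8}: no change => not a revision
Constraint 3 (U + Z = X) on D(U)={3,4,5,6,7,8} D(Z)={2,3,4,5,6,7} D(X)={4,8}: U {3,4,5,6,7,8}->{3,4,5,6}; Z {2,3,4,5,6,7}->{2,3,4,5}; X {4,8}->{8} => REVISION
Total revisions = 2

Answer: 2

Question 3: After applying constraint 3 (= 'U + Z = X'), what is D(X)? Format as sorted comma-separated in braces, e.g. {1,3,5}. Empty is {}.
Constraint 1 (Z < X) on D(Z)={2,3,4,5,6,7} D(X)={2,4,8}: X {2,4,8}->{4,8}
Constraint 2 (Z < V) on D(Z)={2,3,4,5,6,7} D(V)={3,4,6,8}: no change
Constraint 3 (U + Z = X) on D(U)={3,4,5,6,7,8} D(Z)={2,3,4,5,6,7} D(X)={4,8}: U {3,4,5,6,7,8}->{3,4,5,6}; Z {2,3,4,5,6,7}->{2,3,4,5}; X {4,8}->{8}
So after constraint 3: D(X) = {8}

Answer: {8}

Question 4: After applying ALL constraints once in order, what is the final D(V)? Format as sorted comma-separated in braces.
Constraint 1 (Z < X) on D(Z)={2,3,4,5,6,7} D(X)={2,4,8}: X {2,4,8}->{4,8}
Constraint 2 (Z < V) on D(Z)={2,3,4,5,6,7} D(V)={3,4,6,8}: no change
Constraint 3 (U + Z = X) on D(U)={3,4,5,6,7,8} D(Z)={2,3,4,5,6,7} D(X)={4,8}: U {3,4,5,6,7,8}->{3,4,5,6}; Z {2,3,4,5,6,7}->{2,3,4,5}; X {4,8}->{8}
So after all 3 constraints: D(V) = {3,4,6,8}

Answer: {3,4,6,8}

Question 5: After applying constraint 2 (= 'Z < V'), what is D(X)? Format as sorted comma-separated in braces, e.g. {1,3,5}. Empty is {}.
Constraint 1 (Z < X) on D(Z)={2,3,4,5,6,7} D(X)={2,4,8}: X {2,4,8}->{4,8}
Constraint 2 (Z < V) on D(Z)={2,3,4,5,6,7} D(V)={3,4,6,8}: no change
So after constraint 2: D(X) = {4,8}

Answer: {4,8}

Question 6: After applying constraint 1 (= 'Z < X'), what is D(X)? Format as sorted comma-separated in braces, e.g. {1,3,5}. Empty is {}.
Constraint 1 (Z < X) on D(Z)={2,3,4,5,6,7} D(X)={2,4,8}: X {2,4,8}->{4,8}
So after constraint 1: D(X) = {4,8}

Answer: {4,8}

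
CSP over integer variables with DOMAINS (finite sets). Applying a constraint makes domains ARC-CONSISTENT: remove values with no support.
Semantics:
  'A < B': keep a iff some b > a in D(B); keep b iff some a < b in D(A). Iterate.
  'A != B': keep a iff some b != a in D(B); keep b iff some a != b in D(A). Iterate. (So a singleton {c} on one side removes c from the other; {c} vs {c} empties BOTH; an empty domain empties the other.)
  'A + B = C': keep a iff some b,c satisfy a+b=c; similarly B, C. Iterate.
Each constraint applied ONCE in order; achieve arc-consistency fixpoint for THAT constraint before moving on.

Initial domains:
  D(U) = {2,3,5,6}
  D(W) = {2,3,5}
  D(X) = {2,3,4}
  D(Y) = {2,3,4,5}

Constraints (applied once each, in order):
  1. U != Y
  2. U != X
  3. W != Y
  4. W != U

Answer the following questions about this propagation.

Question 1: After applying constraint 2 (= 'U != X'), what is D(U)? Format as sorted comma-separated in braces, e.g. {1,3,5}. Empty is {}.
Answer: {2,3,5,6}

Derivation:
Constraint 1 (U != Y) on D(U)={2,3,5,6} D(Y)={2,3,4,5}: no change
Constraint 2 (U != X) on D(U)={2,3,5,6} D(X)={2,3,4}: no change
So after constraint 2: D(U) = {2,3,5,6}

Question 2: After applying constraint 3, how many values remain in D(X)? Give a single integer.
Answer: 3

Derivation:
Constraint 1 (U != Y) on D(U)={2,3,5,6} D(Y)={2,3,4,5}: no change
Constraint 2 (U != X) on D(U)={2,3,5,6} D(X)={2,3,4}: no change
Constraint 3 (W != Y) on D(W)={2,3,5} D(Y)={2,3,4,5}: no change
So after constraint 3: D(X)={2,3,4}, size = 3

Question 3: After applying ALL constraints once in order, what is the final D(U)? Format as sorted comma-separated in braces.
Answer: {2,3,5,6}

Derivation:
Constraint 1 (U != Y) on D(U)={2,3,5,6} D(Y)={2,3,4,5}: no change
Constraint 2 (U != X) on D(U)={2,3,5,6} D(X)={2,3,4}: no change
Constraint 3 (W != Y) on D(W)={2,3,5} D(Y)={2,3,4,5}: no change
Constraint 4 (W != U) on D(W)={2,3,5} D(U)={2,3,5,6}: no change
So after all 4 constraints: D(U) = {2,3,5,6}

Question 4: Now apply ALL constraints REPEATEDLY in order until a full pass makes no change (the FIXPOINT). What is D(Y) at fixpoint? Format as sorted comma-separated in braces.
pass 0 (initial): D(Y)={2,3,4,5}
pass 1: no change
Fixpoint after 1 passes: D(Y) = {2,3,4,5}

Answer: {2,3,4,5}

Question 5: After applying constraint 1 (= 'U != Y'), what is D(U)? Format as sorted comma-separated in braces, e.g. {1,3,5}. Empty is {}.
Constraint 1 (U != Y) on D(U)={2,3,5,6} D(Y)={2,3,4,5}: no change
So after constraint 1: D(U) = {2,3,5,6}

Answer: {2,3,5,6}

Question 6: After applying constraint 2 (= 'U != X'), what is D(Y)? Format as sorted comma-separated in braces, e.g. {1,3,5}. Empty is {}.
Constraint 1 (U != Y) on D(U)={2,3,5,6} D(Y)={2,3,4,5}: no change
Constraint 2 (U != X) on D(U)={2,3,5,6} D(X)={2,3,4}: no change
So after constraint 2: D(Y) = {2,3,4,5}

Answer: {2,3,4,5}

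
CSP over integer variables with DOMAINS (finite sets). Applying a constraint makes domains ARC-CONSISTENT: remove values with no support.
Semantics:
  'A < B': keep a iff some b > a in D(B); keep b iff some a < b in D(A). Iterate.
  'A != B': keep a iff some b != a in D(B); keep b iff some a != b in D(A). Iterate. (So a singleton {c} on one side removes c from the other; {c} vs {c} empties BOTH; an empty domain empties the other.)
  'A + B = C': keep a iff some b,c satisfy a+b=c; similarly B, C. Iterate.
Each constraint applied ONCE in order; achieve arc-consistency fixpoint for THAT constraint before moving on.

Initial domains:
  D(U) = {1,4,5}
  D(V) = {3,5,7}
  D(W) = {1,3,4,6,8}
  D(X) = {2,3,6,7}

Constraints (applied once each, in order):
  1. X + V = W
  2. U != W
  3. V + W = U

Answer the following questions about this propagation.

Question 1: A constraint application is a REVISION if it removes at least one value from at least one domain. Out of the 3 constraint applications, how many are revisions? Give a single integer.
Answer: 2

Derivation:
Constraint 1 (X + V = W) on D(X)={2,3,6,7} D(V)={3,5,7} D(W)={1,3,4,6,8}: X {2,3,6,7}->{3}; V {3,5,7}->{3,5}; W {1,3,4,6,8}->{6,8} => REVISION
Constraint 2 (U != W) on D(U)={1,4,5} D(W)={6,8}: no change => not a revision
Constraint 3 (V + W = U) on D(V)={3,5} D(W)={6,8} D(U)={1,4,5}: V {3,5}->{}; W {6,8}->{}; U {1,4,5}->{} => REVISION
Total revisions = 2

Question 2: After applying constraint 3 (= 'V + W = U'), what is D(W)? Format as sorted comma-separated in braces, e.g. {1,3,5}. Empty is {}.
Answer: {}

Derivation:
Constraint 1 (X + V = W) on D(X)={2,3,6,7} D(V)={3,5,7} D(W)={1,3,4,6,8}: X {2,3,6,7}->{3}; V {3,5,7}->{3,5}; W {1,3,4,6,8}->{6,8}
Constraint 2 (U != W) on D(U)={1,4,5} D(W)={6,8}: no change
Constraint 3 (V + W = U) on D(V)={3,5} D(W)={6,8} D(U)={1,4,5}: V {3,5}->{}; W {6,8}->{}; U {1,4,5}->{}
So after constraint 3: D(W) = {}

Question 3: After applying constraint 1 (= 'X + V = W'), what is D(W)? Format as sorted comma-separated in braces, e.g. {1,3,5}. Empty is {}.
Answer: {6,8}

Derivation:
Constraint 1 (X + V = W) on D(X)={2,3,6,7} D(V)={3,5,7} D(W)={1,3,4,6,8}: X {2,3,6,7}->{3}; V {3,5,7}->{3,5}; W {1,3,4,6,8}->{6,8}
So after constraint 1: D(W) = {6,8}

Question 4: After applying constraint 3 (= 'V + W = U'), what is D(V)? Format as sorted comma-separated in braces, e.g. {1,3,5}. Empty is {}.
Answer: {}

Derivation:
Constraint 1 (X + V = W) on D(X)={2,3,6,7} D(V)={3,5,7} D(W)={1,3,4,6,8}: X {2,3,6,7}->{3}; V {3,5,7}->{3,5}; W {1,3,4,6,8}->{6,8}
Constraint 2 (U != W) on D(U)={1,4,5} D(W)={6,8}: no change
Constraint 3 (V + W = U) on D(V)={3,5} D(W)={6,8} D(U)={1,4,5}: V {3,5}->{}; W {6,8}->{}; U {1,4,5}->{}
So after constraint 3: D(V) = {}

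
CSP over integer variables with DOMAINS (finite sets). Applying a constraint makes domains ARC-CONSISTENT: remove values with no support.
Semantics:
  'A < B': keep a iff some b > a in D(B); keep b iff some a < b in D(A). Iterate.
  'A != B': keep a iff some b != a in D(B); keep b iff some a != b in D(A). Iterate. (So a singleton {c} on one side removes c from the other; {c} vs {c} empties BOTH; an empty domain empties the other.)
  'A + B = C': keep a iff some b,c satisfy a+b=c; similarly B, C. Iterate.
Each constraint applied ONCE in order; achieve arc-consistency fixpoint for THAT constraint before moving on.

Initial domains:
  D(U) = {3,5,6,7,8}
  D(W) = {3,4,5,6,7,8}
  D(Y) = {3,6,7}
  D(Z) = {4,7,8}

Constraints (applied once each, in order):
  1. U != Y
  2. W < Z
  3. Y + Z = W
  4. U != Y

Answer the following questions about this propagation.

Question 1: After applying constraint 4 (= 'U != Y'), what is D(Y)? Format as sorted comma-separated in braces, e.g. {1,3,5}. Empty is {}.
Answer: {3}

Derivation:
Constraint 1 (U != Y) on D(U)={3,5,6,7,8} D(Y)={3,6,7}: no change
Constraint 2 (W < Z) on D(W)={3,4,5,6,7,8} D(Z)={4,7,8}: W {3,4,5,6,7,8}->{3,4,5,6,7}
Constraint 3 (Y + Z = W) on D(Y)={3,6,7} D(Z)={4,7,8} D(W)={3,4,5,6,7}: Y {3,6,7}->{3}; Z {4,7,8}->{4}; W {3,4,5,6,7}->{7}
Constraint 4 (U != Y) on D(U)={3,5,6,7,8} D(Y)={3}: U {3,5,6,7,8}->{5,6,7,8}
So after constraint 4: D(Y) = {3}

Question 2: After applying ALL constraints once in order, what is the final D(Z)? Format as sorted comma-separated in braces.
Answer: {4}

Derivation:
Constraint 1 (U != Y) on D(U)={3,5,6,7,8} D(Y)={3,6,7}: no change
Constraint 2 (W < Z) on D(W)={3,4,5,6,7,8} D(Z)={4,7,8}: W {3,4,5,6,7,8}->{3,4,5,6,7}
Constraint 3 (Y + Z = W) on D(Y)={3,6,7} D(Z)={4,7,8} D(W)={3,4,5,6,7}: Y {3,6,7}->{3}; Z {4,7,8}->{4}; W {3,4,5,6,7}->{7}
Constraint 4 (U != Y) on D(U)={3,5,6,7,8} D(Y)={3}: U {3,5,6,7,8}->{5,6,7,8}
So after all 4 constraints: D(Z) = {4}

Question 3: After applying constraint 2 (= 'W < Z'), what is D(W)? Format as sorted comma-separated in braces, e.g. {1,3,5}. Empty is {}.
Answer: {3,4,5,6,7}

Derivation:
Constraint 1 (U != Y) on D(U)={3,5,6,7,8} D(Y)={3,6,7}: no change
Constraint 2 (W < Z) on D(W)={3,4,5,6,7,8} D(Z)={4,7,8}: W {3,4,5,6,7,8}->{3,4,5,6,7}
So after constraint 2: D(W) = {3,4,5,6,7}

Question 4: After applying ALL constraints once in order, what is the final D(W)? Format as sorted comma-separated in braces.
Answer: {7}

Derivation:
Constraint 1 (U != Y) on D(U)={3,5,6,7,8} D(Y)={3,6,7}: no change
Constraint 2 (W < Z) on D(W)={3,4,5,6,7,8} D(Z)={4,7,8}: W {3,4,5,6,7,8}->{3,4,5,6,7}
Constraint 3 (Y + Z = W) on D(Y)={3,6,7} D(Z)={4,7,8} D(W)={3,4,5,6,7}: Y {3,6,7}->{3}; Z {4,7,8}->{4}; W {3,4,5,6,7}->{7}
Constraint 4 (U != Y) on D(U)={3,5,6,7,8} D(Y)={3}: U {3,5,6,7,8}->{5,6,7,8}
So after all 4 constraints: D(W) = {7}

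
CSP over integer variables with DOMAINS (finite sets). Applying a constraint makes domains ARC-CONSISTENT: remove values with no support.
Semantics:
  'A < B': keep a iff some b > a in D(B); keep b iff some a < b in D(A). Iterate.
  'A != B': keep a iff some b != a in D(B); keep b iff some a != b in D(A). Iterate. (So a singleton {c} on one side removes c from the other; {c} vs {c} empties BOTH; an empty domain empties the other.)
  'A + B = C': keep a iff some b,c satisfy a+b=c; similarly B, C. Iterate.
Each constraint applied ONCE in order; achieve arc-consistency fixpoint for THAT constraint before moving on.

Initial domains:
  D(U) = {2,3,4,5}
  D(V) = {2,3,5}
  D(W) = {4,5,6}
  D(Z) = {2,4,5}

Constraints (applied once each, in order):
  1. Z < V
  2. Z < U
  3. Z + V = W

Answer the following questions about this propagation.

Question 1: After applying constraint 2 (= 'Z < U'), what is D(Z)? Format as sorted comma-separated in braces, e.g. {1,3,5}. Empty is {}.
Answer: {2,4}

Derivation:
Constraint 1 (Z < V) on D(Z)={2,4,5} D(V)={2,3,5}: Z {2,4,5}->{2,4}; V {2,3,5}->{3,5}
Constraint 2 (Z < U) on D(Z)={2,4} D(U)={2,3,4,5}: U {2,3,4,5}->{3,4,5}
So after constraint 2: D(Z) = {2,4}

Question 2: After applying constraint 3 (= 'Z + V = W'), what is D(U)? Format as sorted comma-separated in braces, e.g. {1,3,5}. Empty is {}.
Constraint 1 (Z < V) on D(Z)={2,4,5} D(V)={2,3,5}: Z {2,4,5}->{2,4}; V {2,3,5}->{3,5}
Constraint 2 (Z < U) on D(Z)={2,4} D(U)={2,3,4,5}: U {2,3,4,5}->{3,4,5}
Constraint 3 (Z + V = W) on D(Z)={2,4} D(V)={3,5} D(W)={4,5,6}: Z {2,4}->{2}; V {3,5}->{3}; W {4,5,6}->{5}
So after constraint 3: D(U) = {3,4,5}

Answer: {3,4,5}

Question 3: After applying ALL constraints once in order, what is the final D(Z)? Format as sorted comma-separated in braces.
Constraint 1 (Z < V) on D(Z)={2,4,5} D(V)={2,3,5}: Z {2,4,5}->{2,4}; V {2,3,5}->{3,5}
Constraint 2 (Z < U) on D(Z)={2,4} D(U)={2,3,4,5}: U {2,3,4,5}->{3,4,5}
Constraint 3 (Z + V = W) on D(Z)={2,4} D(V)={3,5} D(W)={4,5,6}: Z {2,4}->{2}; V {3,5}->{3}; W {4,5,6}->{5}
So after all 3 constraints: D(Z) = {2}

Answer: {2}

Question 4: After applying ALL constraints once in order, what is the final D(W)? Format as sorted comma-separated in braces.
Answer: {5}

Derivation:
Constraint 1 (Z < V) on D(Z)={2,4,5} D(V)={2,3,5}: Z {2,4,5}->{2,4}; V {2,3,5}->{3,5}
Constraint 2 (Z < U) on D(Z)={2,4} D(U)={2,3,4,5}: U {2,3,4,5}->{3,4,5}
Constraint 3 (Z + V = W) on D(Z)={2,4} D(V)={3,5} D(W)={4,5,6}: Z {2,4}->{2}; V {3,5}->{3}; W {4,5,6}->{5}
So after all 3 constraints: D(W) = {5}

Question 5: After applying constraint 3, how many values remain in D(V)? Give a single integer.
Constraint 1 (Z < V) on D(Z)={2,4,5} D(V)={2,3,5}: Z {2,4,5}->{2,4}; V {2,3,5}->{3,5}
Constraint 2 (Z < U) on D(Z)={2,4} D(U)={2,3,4,5}: U {2,3,4,5}->{3,4,5}
Constraint 3 (Z + V = W) on D(Z)={2,4} D(V)={3,5} D(W)={4,5,6}: Z {2,4}->{2}; V {3,5}->{3}; W {4,5,6}->{5}
So after constraint 3: D(V)={3}, size = 1

Answer: 1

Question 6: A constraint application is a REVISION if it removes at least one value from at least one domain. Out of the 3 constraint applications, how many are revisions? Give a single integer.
Constraint 1 (Z < V) on D(Z)={2,4,5} D(V)={2,3,5}: Z {2,4,5}->{2,4}; V {2,3,5}->{3,5} => REVISION
Constraint 2 (Z < U) on D(Z)={2,4} D(U)={2,3,4,5}: U {2,3,4,5}->{3,4,5} => REVISION
Constraint 3 (Z + V = W) on D(Z)={2,4} D(V)={3,5} D(W)={4,5,6}: Z {2,4}->{2}; V {3,5}->{3}; W {4,5,6}->{5} => REVISION
Total revisions = 3

Answer: 3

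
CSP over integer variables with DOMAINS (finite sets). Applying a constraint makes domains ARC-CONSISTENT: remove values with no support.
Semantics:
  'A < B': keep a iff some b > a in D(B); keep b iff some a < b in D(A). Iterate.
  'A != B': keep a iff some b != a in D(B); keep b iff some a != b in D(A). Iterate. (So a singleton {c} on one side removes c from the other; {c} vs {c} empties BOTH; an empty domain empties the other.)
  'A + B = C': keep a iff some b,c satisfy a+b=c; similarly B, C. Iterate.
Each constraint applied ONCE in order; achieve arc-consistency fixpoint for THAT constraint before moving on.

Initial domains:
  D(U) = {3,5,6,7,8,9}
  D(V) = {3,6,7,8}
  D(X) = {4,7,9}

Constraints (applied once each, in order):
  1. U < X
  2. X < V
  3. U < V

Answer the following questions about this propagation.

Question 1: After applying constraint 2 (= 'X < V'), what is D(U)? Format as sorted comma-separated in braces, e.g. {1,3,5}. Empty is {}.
Constraint 1 (U < X) on D(U)={3,5,6,7,8,9} D(X)={4,7,9}: U {3,5,6,7,8,9}->{3,5,6,7,8}
Constraint 2 (X < V) on D(X)={4,7,9} D(V)={3,6,7,8}: X {4,7,9}->{4,7}; V {3,6,7,8}->{6,7,8}
So after constraint 2: D(U) = {3,5,6,7,8}

Answer: {3,5,6,7,8}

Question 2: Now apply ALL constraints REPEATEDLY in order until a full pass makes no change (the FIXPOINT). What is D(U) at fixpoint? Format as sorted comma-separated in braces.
Answer: {3,5,6}

Derivation:
pass 0 (initial): D(U)={3,5,6,7,8,9}
pass 1: U {3,5,6,7,8,9}->{3,5,6,7}; V {3,6,7,8}->{6,7,8}; X {4,7,9}->{4,7}
pass 2: U {3,5,6,7}->{3,5,6}
pass 3: no change
Fixpoint after 3 passes: D(U) = {3,5,6}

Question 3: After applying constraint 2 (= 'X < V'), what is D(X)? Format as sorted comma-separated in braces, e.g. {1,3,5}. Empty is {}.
Answer: {4,7}

Derivation:
Constraint 1 (U < X) on D(U)={3,5,6,7,8,9} D(X)={4,7,9}: U {3,5,6,7,8,9}->{3,5,6,7,8}
Constraint 2 (X < V) on D(X)={4,7,9} D(V)={3,6,7,8}: X {4,7,9}->{4,7}; V {3,6,7,8}->{6,7,8}
So after constraint 2: D(X) = {4,7}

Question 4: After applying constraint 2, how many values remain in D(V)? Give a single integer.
Answer: 3

Derivation:
Constraint 1 (U < X) on D(U)={3,5,6,7,8,9} D(X)={4,7,9}: U {3,5,6,7,8,9}->{3,5,6,7,8}
Constraint 2 (X < V) on D(X)={4,7,9} D(V)={3,6,7,8}: X {4,7,9}->{4,7}; V {3,6,7,8}->{6,7,8}
So after constraint 2: D(V)={6,7,8}, size = 3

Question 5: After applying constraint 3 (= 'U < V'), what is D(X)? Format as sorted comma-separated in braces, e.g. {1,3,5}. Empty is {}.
Constraint 1 (U < X) on D(U)={3,5,6,7,8,9} D(X)={4,7,9}: U {3,5,6,7,8,9}->{3,5,6,7,8}
Constraint 2 (X < V) on D(X)={4,7,9} D(V)={3,6,7,8}: X {4,7,9}->{4,7}; V {3,6,7,8}->{6,7,8}
Constraint 3 (U < V) on D(U)={3,5,6,7,8} D(V)={6,7,8}: U {3,5,6,7,8}->{3,5,6,7}
So after constraint 3: D(X) = {4,7}

Answer: {4,7}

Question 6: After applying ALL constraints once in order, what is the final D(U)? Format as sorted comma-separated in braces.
Answer: {3,5,6,7}

Derivation:
Constraint 1 (U < X) on D(U)={3,5,6,7,8,9} D(X)={4,7,9}: U {3,5,6,7,8,9}->{3,5,6,7,8}
Constraint 2 (X < V) on D(X)={4,7,9} D(V)={3,6,7,8}: X {4,7,9}->{4,7}; V {3,6,7,8}->{6,7,8}
Constraint 3 (U < V) on D(U)={3,5,6,7,8} D(V)={6,7,8}: U {3,5,6,7,8}->{3,5,6,7}
So after all 3 constraints: D(U) = {3,5,6,7}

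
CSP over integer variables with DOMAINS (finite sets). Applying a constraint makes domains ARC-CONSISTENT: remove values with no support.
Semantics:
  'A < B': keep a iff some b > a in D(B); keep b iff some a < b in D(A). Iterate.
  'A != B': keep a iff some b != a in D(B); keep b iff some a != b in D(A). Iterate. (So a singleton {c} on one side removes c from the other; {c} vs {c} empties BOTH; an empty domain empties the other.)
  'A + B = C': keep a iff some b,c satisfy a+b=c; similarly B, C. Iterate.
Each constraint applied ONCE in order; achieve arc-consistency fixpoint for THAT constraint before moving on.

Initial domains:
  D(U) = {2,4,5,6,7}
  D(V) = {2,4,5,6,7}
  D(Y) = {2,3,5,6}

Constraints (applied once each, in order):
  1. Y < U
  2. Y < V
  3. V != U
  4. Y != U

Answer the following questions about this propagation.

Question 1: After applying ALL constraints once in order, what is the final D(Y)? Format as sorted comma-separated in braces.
Answer: {2,3,5,6}

Derivation:
Constraint 1 (Y < U) on D(Y)={2,3,5,6} D(U)={2,4,5,6,7}: U {2,4,5,6,7}->{4,5,6,7}
Constraint 2 (Y < V) on D(Y)={2,3,5,6} D(V)={2,4,5,6,7}: V {2,4,5,6,7}->{4,5,6,7}
Constraint 3 (V != U) on D(V)={4,5,6,7} D(U)={4,5,6,7}: no change
Constraint 4 (Y != U) on D(Y)={2,3,5,6} D(U)={4,5,6,7}: no change
So after all 4 constraints: D(Y) = {2,3,5,6}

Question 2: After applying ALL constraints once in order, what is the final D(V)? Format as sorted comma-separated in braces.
Constraint 1 (Y < U) on D(Y)={2,3,5,6} D(U)={2,4,5,6,7}: U {2,4,5,6,7}->{4,5,6,7}
Constraint 2 (Y < V) on D(Y)={2,3,5,6} D(V)={2,4,5,6,7}: V {2,4,5,6,7}->{4,5,6,7}
Constraint 3 (V != U) on D(V)={4,5,6,7} D(U)={4,5,6,7}: no change
Constraint 4 (Y != U) on D(Y)={2,3,5,6} D(U)={4,5,6,7}: no change
So after all 4 constraints: D(V) = {4,5,6,7}

Answer: {4,5,6,7}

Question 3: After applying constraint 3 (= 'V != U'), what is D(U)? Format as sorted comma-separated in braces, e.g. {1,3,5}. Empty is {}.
Answer: {4,5,6,7}

Derivation:
Constraint 1 (Y < U) on D(Y)={2,3,5,6} D(U)={2,4,5,6,7}: U {2,4,5,6,7}->{4,5,6,7}
Constraint 2 (Y < V) on D(Y)={2,3,5,6} D(V)={2,4,5,6,7}: V {2,4,5,6,7}->{4,5,6,7}
Constraint 3 (V != U) on D(V)={4,5,6,7} D(U)={4,5,6,7}: no change
So after constraint 3: D(U) = {4,5,6,7}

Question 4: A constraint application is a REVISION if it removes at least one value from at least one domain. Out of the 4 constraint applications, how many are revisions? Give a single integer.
Answer: 2

Derivation:
Constraint 1 (Y < U) on D(Y)={2,3,5,6} D(U)={2,4,5,6,7}: U {2,4,5,6,7}->{4,5,6,7} => REVISION
Constraint 2 (Y < V) on D(Y)={2,3,5,6} D(V)={2,4,5,6,7}: V {2,4,5,6,7}->{4,5,6,7} => REVISION
Constraint 3 (V != U) on D(V)={4,5,6,7} D(U)={4,5,6,7}: no change => not a revision
Constraint 4 (Y != U) on D(Y)={2,3,5,6} D(U)={4,5,6,7}: no change => not a revision
Total revisions = 2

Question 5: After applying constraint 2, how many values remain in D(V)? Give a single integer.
Answer: 4

Derivation:
Constraint 1 (Y < U) on D(Y)={2,3,5,6} D(U)={2,4,5,6,7}: U {2,4,5,6,7}->{4,5,6,7}
Constraint 2 (Y < V) on D(Y)={2,3,5,6} D(V)={2,4,5,6,7}: V {2,4,5,6,7}->{4,5,6,7}
So after constraint 2: D(V)={4,5,6,7}, size = 4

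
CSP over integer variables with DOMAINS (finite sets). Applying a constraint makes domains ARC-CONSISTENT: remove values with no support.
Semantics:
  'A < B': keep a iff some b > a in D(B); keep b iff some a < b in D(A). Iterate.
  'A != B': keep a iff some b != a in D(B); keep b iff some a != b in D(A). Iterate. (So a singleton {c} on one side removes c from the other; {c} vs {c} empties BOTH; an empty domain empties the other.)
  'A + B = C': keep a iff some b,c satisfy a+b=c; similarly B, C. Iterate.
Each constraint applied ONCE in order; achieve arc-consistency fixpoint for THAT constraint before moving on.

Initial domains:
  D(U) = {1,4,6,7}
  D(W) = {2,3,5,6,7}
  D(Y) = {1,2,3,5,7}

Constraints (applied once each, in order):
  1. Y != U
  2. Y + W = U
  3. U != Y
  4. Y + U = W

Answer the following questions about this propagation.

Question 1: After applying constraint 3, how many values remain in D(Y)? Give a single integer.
Constraint 1 (Y != U) on D(Y)={1,2,3,5,7} D(U)={1,4,6,7}: no change
Constraint 2 (Y + W = U) on D(Y)={1,2,3,5,7} D(W)={2,3,5,6,7} D(U)={1,4,6,7}: Y {1,2,3,5,7}->{1,2,3,5}; W {2,3,5,6,7}->{2,3,5,6}; U {1,4,6,7}->{4,6,7}
Constraint 3 (U != Y) on D(U)={4,6,7} D(Y)={1,2,3,5}: no change
So after constraint 3: D(Y)={1,2,3,5}, size = 4

Answer: 4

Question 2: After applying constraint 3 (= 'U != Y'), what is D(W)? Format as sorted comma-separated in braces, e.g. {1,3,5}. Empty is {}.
Constraint 1 (Y != U) on D(Y)={1,2,3,5,7} D(U)={1,4,6,7}: no change
Constraint 2 (Y + W = U) on D(Y)={1,2,3,5,7} D(W)={2,3,5,6,7} D(U)={1,4,6,7}: Y {1,2,3,5,7}->{1,2,3,5}; W {2,3,5,6,7}->{2,3,5,6}; U {1,4,6,7}->{4,6,7}
Constraint 3 (U != Y) on D(U)={4,6,7} D(Y)={1,2,3,5}: no change
So after constraint 3: D(W) = {2,3,5,6}

Answer: {2,3,5,6}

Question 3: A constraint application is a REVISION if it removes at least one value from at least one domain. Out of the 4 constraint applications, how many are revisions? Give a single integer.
Answer: 2

Derivation:
Constraint 1 (Y != U) on D(Y)={1,2,3,5,7} D(U)={1,4,6,7}: no change => not a revision
Constraint 2 (Y + W = U) on D(Y)={1,2,3,5,7} D(W)={2,3,5,6,7} D(U)={1,4,6,7}: Y {1,2,3,5,7}->{1,2,3,5}; W {2,3,5,6,7}->{2,3,5,6}; U {1,4,6,7}->{4,6,7} => REVISION
Constraint 3 (U != Y) on D(U)={4,6,7} D(Y)={1,2,3,5}: no change => not a revision
Constraint 4 (Y + U = W) on D(Y)={1,2,3,5} D(U)={4,6,7} D(W)={2,3,5,6}: Y {1,2,3,5}->{1,2}; U {4,6,7}->{4}; W {2,3,5,6}->{5,6} => REVISION
Total revisions = 2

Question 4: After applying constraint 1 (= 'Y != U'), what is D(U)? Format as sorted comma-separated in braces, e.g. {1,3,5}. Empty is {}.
Answer: {1,4,6,7}

Derivation:
Constraint 1 (Y != U) on D(Y)={1,2,3,5,7} D(U)={1,4,6,7}: no change
So after constraint 1: D(U) = {1,4,6,7}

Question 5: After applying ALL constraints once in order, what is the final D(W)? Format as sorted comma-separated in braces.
Answer: {5,6}

Derivation:
Constraint 1 (Y != U) on D(Y)={1,2,3,5,7} D(U)={1,4,6,7}: no change
Constraint 2 (Y + W = U) on D(Y)={1,2,3,5,7} D(W)={2,3,5,6,7} D(U)={1,4,6,7}: Y {1,2,3,5,7}->{1,2,3,5}; W {2,3,5,6,7}->{2,3,5,6}; U {1,4,6,7}->{4,6,7}
Constraint 3 (U != Y) on D(U)={4,6,7} D(Y)={1,2,3,5}: no change
Constraint 4 (Y + U = W) on D(Y)={1,2,3,5} D(U)={4,6,7} D(W)={2,3,5,6}: Y {1,2,3,5}->{1,2}; U {4,6,7}->{4}; W {2,3,5,6}->{5,6}
So after all 4 constraints: D(W) = {5,6}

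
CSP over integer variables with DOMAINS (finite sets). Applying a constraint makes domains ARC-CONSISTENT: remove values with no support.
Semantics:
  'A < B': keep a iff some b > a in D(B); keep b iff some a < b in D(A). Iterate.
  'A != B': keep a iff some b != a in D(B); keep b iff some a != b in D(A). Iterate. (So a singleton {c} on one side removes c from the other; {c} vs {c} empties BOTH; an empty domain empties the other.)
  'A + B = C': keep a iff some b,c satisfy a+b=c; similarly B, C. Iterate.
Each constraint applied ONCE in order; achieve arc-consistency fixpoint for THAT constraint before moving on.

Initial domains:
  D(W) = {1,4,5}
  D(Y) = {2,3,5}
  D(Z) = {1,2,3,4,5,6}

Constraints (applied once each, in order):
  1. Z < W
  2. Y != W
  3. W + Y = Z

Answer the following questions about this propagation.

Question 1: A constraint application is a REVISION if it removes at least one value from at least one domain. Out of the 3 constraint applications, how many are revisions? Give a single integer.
Constraint 1 (Z < W) on D(Z)={1,2,3,4,5,6} D(W)={1,4,5}: Z {1,2,3,4,5,6}->{1,2,3,4}; W {1,4,5}->{4,5} => REVISION
Constraint 2 (Y != W) on D(Y)={2,3,5} D(W)={4,5}: no change => not a revision
Constraint 3 (W + Y = Z) on D(W)={4,5} D(Y)={2,3,5} D(Z)={1,2,3,4}: W {4,5}->{}; Y {2,3,5}->{}; Z {1,2,3,4}->{} => REVISION
Total revisions = 2

Answer: 2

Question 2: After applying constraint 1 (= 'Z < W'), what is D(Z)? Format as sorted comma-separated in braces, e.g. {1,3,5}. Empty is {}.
Constraint 1 (Z < W) on D(Z)={1,2,3,4,5,6} D(W)={1,4,5}: Z {1,2,3,4,5,6}->{1,2,3,4}; W {1,4,5}->{4,5}
So after constraint 1: D(Z) = {1,2,3,4}

Answer: {1,2,3,4}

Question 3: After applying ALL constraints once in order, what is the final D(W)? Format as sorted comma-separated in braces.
Constraint 1 (Z < W) on D(Z)={1,2,3,4,5,6} D(W)={1,4,5}: Z {1,2,3,4,5,6}->{1,2,3,4}; W {1,4,5}->{4,5}
Constraint 2 (Y != W) on D(Y)={2,3,5} D(W)={4,5}: no change
Constraint 3 (W + Y = Z) on D(W)={4,5} D(Y)={2,3,5} D(Z)={1,2,3,4}: W {4,5}->{}; Y {2,3,5}->{}; Z {1,2,3,4}->{}
So after all 3 constraints: D(W) = {}

Answer: {}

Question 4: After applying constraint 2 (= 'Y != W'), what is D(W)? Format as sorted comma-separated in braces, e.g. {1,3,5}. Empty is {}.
Answer: {4,5}

Derivation:
Constraint 1 (Z < W) on D(Z)={1,2,3,4,5,6} D(W)={1,4,5}: Z {1,2,3,4,5,6}->{1,2,3,4}; W {1,4,5}->{4,5}
Constraint 2 (Y != W) on D(Y)={2,3,5} D(W)={4,5}: no change
So after constraint 2: D(W) = {4,5}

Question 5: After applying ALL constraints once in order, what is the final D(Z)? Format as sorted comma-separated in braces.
Constraint 1 (Z < W) on D(Z)={1,2,3,4,5,6} D(W)={1,4,5}: Z {1,2,3,4,5,6}->{1,2,3,4}; W {1,4,5}->{4,5}
Constraint 2 (Y != W) on D(Y)={2,3,5} D(W)={4,5}: no change
Constraint 3 (W + Y = Z) on D(W)={4,5} D(Y)={2,3,5} D(Z)={1,2,3,4}: W {4,5}->{}; Y {2,3,5}->{}; Z {1,2,3,4}->{}
So after all 3 constraints: D(Z) = {}

Answer: {}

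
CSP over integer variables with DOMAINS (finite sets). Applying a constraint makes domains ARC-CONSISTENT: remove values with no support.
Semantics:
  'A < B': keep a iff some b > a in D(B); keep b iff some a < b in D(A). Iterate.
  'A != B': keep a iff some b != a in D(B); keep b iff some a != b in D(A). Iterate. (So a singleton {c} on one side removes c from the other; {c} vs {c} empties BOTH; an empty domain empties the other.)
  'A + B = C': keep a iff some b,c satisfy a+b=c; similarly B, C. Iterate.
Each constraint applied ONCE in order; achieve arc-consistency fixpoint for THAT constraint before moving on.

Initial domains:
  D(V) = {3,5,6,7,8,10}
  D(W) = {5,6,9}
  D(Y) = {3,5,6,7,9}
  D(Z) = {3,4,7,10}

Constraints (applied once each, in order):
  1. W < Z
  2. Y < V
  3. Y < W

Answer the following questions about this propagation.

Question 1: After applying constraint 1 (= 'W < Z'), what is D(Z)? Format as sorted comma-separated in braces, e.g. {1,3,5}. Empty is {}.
Answer: {7,10}

Derivation:
Constraint 1 (W < Z) on D(W)={5,6,9} D(Z)={3,4,7,10}: Z {3,4,7,10}->{7,10}
So after constraint 1: D(Z) = {7,10}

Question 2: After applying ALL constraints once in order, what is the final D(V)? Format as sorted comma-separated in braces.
Constraint 1 (W < Z) on D(W)={5,6,9} D(Z)={3,4,7,10}: Z {3,4,7,10}->{7,10}
Constraint 2 (Y < V) on D(Y)={3,5,6,7,9} D(V)={3,5,6,7,8,10}: V {3,5,6,7,8,10}->{5,6,7,8,10}
Constraint 3 (Y < W) on D(Y)={3,5,6,7,9} D(W)={5,6,9}: Y {3,5,6,7,9}->{3,5,6,7}
So after all 3 constraints: D(V) = {5,6,7,8,10}

Answer: {5,6,7,8,10}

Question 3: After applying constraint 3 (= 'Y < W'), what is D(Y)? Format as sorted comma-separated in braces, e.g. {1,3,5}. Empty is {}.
Constraint 1 (W < Z) on D(W)={5,6,9} D(Z)={3,4,7,10}: Z {3,4,7,10}->{7,10}
Constraint 2 (Y < V) on D(Y)={3,5,6,7,9} D(V)={3,5,6,7,8,10}: V {3,5,6,7,8,10}->{5,6,7,8,10}
Constraint 3 (Y < W) on D(Y)={3,5,6,7,9} D(W)={5,6,9}: Y {3,5,6,7,9}->{3,5,6,7}
So after constraint 3: D(Y) = {3,5,6,7}

Answer: {3,5,6,7}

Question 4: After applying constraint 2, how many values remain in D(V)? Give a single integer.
Constraint 1 (W < Z) on D(W)={5,6,9} D(Z)={3,4,7,10}: Z {3,4,7,10}->{7,10}
Constraint 2 (Y < V) on D(Y)={3,5,6,7,9} D(V)={3,5,6,7,8,10}: V {3,5,6,7,8,10}->{5,6,7,8,10}
So after constraint 2: D(V)={5,6,7,8,10}, size = 5

Answer: 5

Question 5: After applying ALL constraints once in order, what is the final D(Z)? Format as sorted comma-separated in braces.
Answer: {7,10}

Derivation:
Constraint 1 (W < Z) on D(W)={5,6,9} D(Z)={3,4,7,10}: Z {3,4,7,10}->{7,10}
Constraint 2 (Y < V) on D(Y)={3,5,6,7,9} D(V)={3,5,6,7,8,10}: V {3,5,6,7,8,10}->{5,6,7,8,10}
Constraint 3 (Y < W) on D(Y)={3,5,6,7,9} D(W)={5,6,9}: Y {3,5,6,7,9}->{3,5,6,7}
So after all 3 constraints: D(Z) = {7,10}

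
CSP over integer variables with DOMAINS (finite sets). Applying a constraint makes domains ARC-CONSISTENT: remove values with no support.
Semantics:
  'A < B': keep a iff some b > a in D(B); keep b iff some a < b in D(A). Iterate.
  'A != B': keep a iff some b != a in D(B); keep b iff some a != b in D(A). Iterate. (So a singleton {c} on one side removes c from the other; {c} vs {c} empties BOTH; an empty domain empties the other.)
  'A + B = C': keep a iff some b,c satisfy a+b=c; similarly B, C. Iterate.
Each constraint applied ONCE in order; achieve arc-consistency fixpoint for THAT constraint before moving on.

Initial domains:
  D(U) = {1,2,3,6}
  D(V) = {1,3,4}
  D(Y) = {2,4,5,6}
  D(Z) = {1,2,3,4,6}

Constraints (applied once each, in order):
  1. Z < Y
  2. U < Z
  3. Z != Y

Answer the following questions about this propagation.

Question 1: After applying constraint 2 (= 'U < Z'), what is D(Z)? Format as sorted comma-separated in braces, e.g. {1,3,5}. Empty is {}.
Constraint 1 (Z < Y) on D(Z)={1,2,3,4,6} D(Y)={2,4,5,6}: Z {1,2,3,4,6}->{1,2,3,4}
Constraint 2 (U < Z) on D(U)={1,2,3,6} D(Z)={1,2,3,4}: U {1,2,3,6}->{1,2,3}; Z {1,2,3,4}->{2,3,4}
So after constraint 2: D(Z) = {2,3,4}

Answer: {2,3,4}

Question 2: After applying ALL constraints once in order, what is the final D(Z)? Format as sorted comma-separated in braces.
Answer: {2,3,4}

Derivation:
Constraint 1 (Z < Y) on D(Z)={1,2,3,4,6} D(Y)={2,4,5,6}: Z {1,2,3,4,6}->{1,2,3,4}
Constraint 2 (U < Z) on D(U)={1,2,3,6} D(Z)={1,2,3,4}: U {1,2,3,6}->{1,2,3}; Z {1,2,3,4}->{2,3,4}
Constraint 3 (Z != Y) on D(Z)={2,3,4} D(Y)={2,4,5,6}: no change
So after all 3 constraints: D(Z) = {2,3,4}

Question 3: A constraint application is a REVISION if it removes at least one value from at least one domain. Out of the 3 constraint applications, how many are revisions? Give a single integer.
Answer: 2

Derivation:
Constraint 1 (Z < Y) on D(Z)={1,2,3,4,6} D(Y)={2,4,5,6}: Z {1,2,3,4,6}->{1,2,3,4} => REVISION
Constraint 2 (U < Z) on D(U)={1,2,3,6} D(Z)={1,2,3,4}: U {1,2,3,6}->{1,2,3}; Z {1,2,3,4}->{2,3,4} => REVISION
Constraint 3 (Z != Y) on D(Z)={2,3,4} D(Y)={2,4,5,6}: no change => not a revision
Total revisions = 2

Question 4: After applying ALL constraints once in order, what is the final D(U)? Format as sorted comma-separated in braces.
Constraint 1 (Z < Y) on D(Z)={1,2,3,4,6} D(Y)={2,4,5,6}: Z {1,2,3,4,6}->{1,2,3,4}
Constraint 2 (U < Z) on D(U)={1,2,3,6} D(Z)={1,2,3,4}: U {1,2,3,6}->{1,2,3}; Z {1,2,3,4}->{2,3,4}
Constraint 3 (Z != Y) on D(Z)={2,3,4} D(Y)={2,4,5,6}: no change
So after all 3 constraints: D(U) = {1,2,3}

Answer: {1,2,3}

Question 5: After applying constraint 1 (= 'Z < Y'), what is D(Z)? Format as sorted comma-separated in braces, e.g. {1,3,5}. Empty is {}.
Answer: {1,2,3,4}

Derivation:
Constraint 1 (Z < Y) on D(Z)={1,2,3,4,6} D(Y)={2,4,5,6}: Z {1,2,3,4,6}->{1,2,3,4}
So after constraint 1: D(Z) = {1,2,3,4}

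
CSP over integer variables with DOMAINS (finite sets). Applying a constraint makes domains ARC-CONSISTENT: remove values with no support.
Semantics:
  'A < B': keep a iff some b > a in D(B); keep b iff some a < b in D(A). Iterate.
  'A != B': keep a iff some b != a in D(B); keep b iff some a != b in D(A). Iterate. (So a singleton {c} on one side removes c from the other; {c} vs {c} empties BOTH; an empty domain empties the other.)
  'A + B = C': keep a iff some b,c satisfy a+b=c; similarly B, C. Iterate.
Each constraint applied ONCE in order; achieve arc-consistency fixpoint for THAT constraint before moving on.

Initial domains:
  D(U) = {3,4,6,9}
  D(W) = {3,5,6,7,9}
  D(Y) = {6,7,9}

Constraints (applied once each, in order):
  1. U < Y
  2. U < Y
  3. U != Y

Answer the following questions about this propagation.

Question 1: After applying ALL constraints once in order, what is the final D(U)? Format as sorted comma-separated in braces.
Answer: {3,4,6}

Derivation:
Constraint 1 (U < Y) on D(U)={3,4,6,9} D(Y)={6,7,9}: U {3,4,6,9}->{3,4,6}
Constraint 2 (U < Y) on D(U)={3,4,6} D(Y)={6,7,9}: no change
Constraint 3 (U != Y) on D(U)={3,4,6} D(Y)={6,7,9}: no change
So after all 3 constraints: D(U) = {3,4,6}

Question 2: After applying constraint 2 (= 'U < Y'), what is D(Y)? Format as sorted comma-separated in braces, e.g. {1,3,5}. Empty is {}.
Constraint 1 (U < Y) on D(U)={3,4,6,9} D(Y)={6,7,9}: U {3,4,6,9}->{3,4,6}
Constraint 2 (U < Y) on D(U)={3,4,6} D(Y)={6,7,9}: no change
So after constraint 2: D(Y) = {6,7,9}

Answer: {6,7,9}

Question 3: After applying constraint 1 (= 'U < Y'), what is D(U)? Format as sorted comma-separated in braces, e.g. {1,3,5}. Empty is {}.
Constraint 1 (U < Y) on D(U)={3,4,6,9} D(Y)={6,7,9}: U {3,4,6,9}->{3,4,6}
So after constraint 1: D(U) = {3,4,6}

Answer: {3,4,6}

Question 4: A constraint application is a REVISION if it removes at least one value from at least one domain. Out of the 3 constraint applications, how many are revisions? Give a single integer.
Constraint 1 (U < Y) on D(U)={3,4,6,9} D(Y)={6,7,9}: U {3,4,6,9}->{3,4,6} => REVISION
Constraint 2 (U < Y) on D(U)={3,4,6} D(Y)={6,7,9}: no change => not a revision
Constraint 3 (U != Y) on D(U)={3,4,6} D(Y)={6,7,9}: no change => not a revision
Total revisions = 1

Answer: 1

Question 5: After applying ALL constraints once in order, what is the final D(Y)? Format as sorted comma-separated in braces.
Constraint 1 (U < Y) on D(U)={3,4,6,9} D(Y)={6,7,9}: U {3,4,6,9}->{3,4,6}
Constraint 2 (U < Y) on D(U)={3,4,6} D(Y)={6,7,9}: no change
Constraint 3 (U != Y) on D(U)={3,4,6} D(Y)={6,7,9}: no change
So after all 3 constraints: D(Y) = {6,7,9}

Answer: {6,7,9}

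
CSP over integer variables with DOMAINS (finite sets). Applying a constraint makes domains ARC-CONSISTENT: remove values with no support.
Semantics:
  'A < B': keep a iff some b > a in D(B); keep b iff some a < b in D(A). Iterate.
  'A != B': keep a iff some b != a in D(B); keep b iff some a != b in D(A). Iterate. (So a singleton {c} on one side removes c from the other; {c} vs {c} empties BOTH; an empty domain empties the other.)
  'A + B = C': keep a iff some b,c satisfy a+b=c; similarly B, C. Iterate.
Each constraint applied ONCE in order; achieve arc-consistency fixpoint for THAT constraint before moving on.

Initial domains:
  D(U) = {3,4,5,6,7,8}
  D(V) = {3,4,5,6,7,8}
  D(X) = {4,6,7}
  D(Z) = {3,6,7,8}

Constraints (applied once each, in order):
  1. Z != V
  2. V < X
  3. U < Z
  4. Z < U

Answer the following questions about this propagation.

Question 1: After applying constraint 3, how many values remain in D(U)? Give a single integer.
Constraint 1 (Z != V) on D(Z)={3,6,7,8} D(V)={3,4,5,6,7,8}: no change
Constraint 2 (V < X) on D(V)={3,4,5,6,7,8} D(X)={4,6,7}: V {3,4,5,6,7,8}->{3,4,5,6}
Constraint 3 (U < Z) on D(U)={3,4,5,6,7,8} D(Z)={3,6,7,8}: U {3,4,5,6,7,8}->{3,4,5,6,7}; Z {3,6,7,8}->{6,7,8}
So after constraint 3: D(U)={3,4,5,6,7}, size = 5

Answer: 5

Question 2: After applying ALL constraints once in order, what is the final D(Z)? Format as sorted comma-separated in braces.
Answer: {6}

Derivation:
Constraint 1 (Z != V) on D(Z)={3,6,7,8} D(V)={3,4,5,6,7,8}: no change
Constraint 2 (V < X) on D(V)={3,4,5,6,7,8} D(X)={4,6,7}: V {3,4,5,6,7,8}->{3,4,5,6}
Constraint 3 (U < Z) on D(U)={3,4,5,6,7,8} D(Z)={3,6,7,8}: U {3,4,5,6,7,8}->{3,4,5,6,7}; Z {3,6,7,8}->{6,7,8}
Constraint 4 (Z < U) on D(Z)={6,7,8} D(U)={3,4,5,6,7}: Z {6,7,8}->{6}; U {3,4,5,6,7}->{7}
So after all 4 constraints: D(Z) = {6}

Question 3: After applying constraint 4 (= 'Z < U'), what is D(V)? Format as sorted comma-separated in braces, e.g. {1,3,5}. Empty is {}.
Answer: {3,4,5,6}

Derivation:
Constraint 1 (Z != V) on D(Z)={3,6,7,8} D(V)={3,4,5,6,7,8}: no change
Constraint 2 (V < X) on D(V)={3,4,5,6,7,8} D(X)={4,6,7}: V {3,4,5,6,7,8}->{3,4,5,6}
Constraint 3 (U < Z) on D(U)={3,4,5,6,7,8} D(Z)={3,6,7,8}: U {3,4,5,6,7,8}->{3,4,5,6,7}; Z {3,6,7,8}->{6,7,8}
Constraint 4 (Z < U) on D(Z)={6,7,8} D(U)={3,4,5,6,7}: Z {6,7,8}->{6}; U {3,4,5,6,7}->{7}
So after constraint 4: D(V) = {3,4,5,6}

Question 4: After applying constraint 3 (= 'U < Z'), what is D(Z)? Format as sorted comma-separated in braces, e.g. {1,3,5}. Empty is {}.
Constraint 1 (Z != V) on D(Z)={3,6,7,8} D(V)={3,4,5,6,7,8}: no change
Constraint 2 (V < X) on D(V)={3,4,5,6,7,8} D(X)={4,6,7}: V {3,4,5,6,7,8}->{3,4,5,6}
Constraint 3 (U < Z) on D(U)={3,4,5,6,7,8} D(Z)={3,6,7,8}: U {3,4,5,6,7,8}->{3,4,5,6,7}; Z {3,6,7,8}->{6,7,8}
So after constraint 3: D(Z) = {6,7,8}

Answer: {6,7,8}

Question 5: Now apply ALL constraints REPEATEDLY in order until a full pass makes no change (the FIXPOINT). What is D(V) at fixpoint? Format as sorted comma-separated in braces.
Answer: {}

Derivation:
pass 0 (initial): D(V)={3,4,5,6,7,8}
pass 1: U {3,4,5,6,7,8}->{7}; V {3,4,5,6,7,8}->{3,4,5,6}; Z {3,6,7,8}->{6}
pass 2: U {7}->{}; V {3,4,5,6}->{3,4,5}; Z {6}->{}
pass 3: V {3,4,5}->{}; X {4,6,7}->{}
pass 4: no change
Fixpoint after 4 passes: D(V) = {}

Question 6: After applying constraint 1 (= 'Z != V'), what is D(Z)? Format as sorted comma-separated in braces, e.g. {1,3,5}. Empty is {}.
Constraint 1 (Z != V) on D(Z)={3,6,7,8} D(V)={3,4,5,6,7,8}: no change
So after constraint 1: D(Z) = {3,6,7,8}

Answer: {3,6,7,8}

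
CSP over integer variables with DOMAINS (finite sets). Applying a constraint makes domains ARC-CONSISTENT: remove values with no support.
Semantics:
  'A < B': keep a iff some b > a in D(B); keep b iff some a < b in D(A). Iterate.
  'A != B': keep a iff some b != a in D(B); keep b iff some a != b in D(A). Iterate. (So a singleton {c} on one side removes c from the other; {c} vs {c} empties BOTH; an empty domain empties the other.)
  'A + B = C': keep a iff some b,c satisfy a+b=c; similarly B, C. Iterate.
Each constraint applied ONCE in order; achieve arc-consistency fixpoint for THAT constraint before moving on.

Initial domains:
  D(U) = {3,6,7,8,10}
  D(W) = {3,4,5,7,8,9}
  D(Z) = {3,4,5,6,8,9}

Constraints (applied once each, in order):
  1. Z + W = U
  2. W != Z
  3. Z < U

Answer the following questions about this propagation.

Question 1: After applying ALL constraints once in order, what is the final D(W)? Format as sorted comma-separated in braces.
Constraint 1 (Z + W = U) on D(Z)={3,4,5,6,8,9} D(W)={3,4,5,7,8,9} D(U)={3,6,7,8,10}: Z {3,4,5,6,8,9}->{3,4,5,6}; W {3,4,5,7,8,9}->{3,4,5,7}; U {3,6,7,8,10}->{6,7,8,10}
Constraint 2 (W != Z) on D(W)={3,4,5,7} D(Z)={3,4,5,6}: no change
Constraint 3 (Z < U) on D(Z)={3,4,5,6} D(U)={6,7,8,10}: no change
So after all 3 constraints: D(W) = {3,4,5,7}

Answer: {3,4,5,7}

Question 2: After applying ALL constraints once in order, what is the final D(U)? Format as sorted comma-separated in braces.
Constraint 1 (Z + W = U) on D(Z)={3,4,5,6,8,9} D(W)={3,4,5,7,8,9} D(U)={3,6,7,8,10}: Z {3,4,5,6,8,9}->{3,4,5,6}; W {3,4,5,7,8,9}->{3,4,5,7}; U {3,6,7,8,10}->{6,7,8,10}
Constraint 2 (W != Z) on D(W)={3,4,5,7} D(Z)={3,4,5,6}: no change
Constraint 3 (Z < U) on D(Z)={3,4,5,6} D(U)={6,7,8,10}: no change
So after all 3 constraints: D(U) = {6,7,8,10}

Answer: {6,7,8,10}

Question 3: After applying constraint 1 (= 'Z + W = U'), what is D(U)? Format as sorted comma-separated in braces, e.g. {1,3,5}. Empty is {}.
Constraint 1 (Z + W = U) on D(Z)={3,4,5,6,8,9} D(W)={3,4,5,7,8,9} D(U)={3,6,7,8,10}: Z {3,4,5,6,8,9}->{3,4,5,6}; W {3,4,5,7,8,9}->{3,4,5,7}; U {3,6,7,8,10}->{6,7,8,10}
So after constraint 1: D(U) = {6,7,8,10}

Answer: {6,7,8,10}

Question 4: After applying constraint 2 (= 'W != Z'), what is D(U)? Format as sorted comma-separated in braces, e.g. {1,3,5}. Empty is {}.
Answer: {6,7,8,10}

Derivation:
Constraint 1 (Z + W = U) on D(Z)={3,4,5,6,8,9} D(W)={3,4,5,7,8,9} D(U)={3,6,7,8,10}: Z {3,4,5,6,8,9}->{3,4,5,6}; W {3,4,5,7,8,9}->{3,4,5,7}; U {3,6,7,8,10}->{6,7,8,10}
Constraint 2 (W != Z) on D(W)={3,4,5,7} D(Z)={3,4,5,6}: no change
So after constraint 2: D(U) = {6,7,8,10}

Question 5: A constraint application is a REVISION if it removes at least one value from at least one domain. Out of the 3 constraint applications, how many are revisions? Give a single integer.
Constraint 1 (Z + W = U) on D(Z)={3,4,5,6,8,9} D(W)={3,4,5,7,8,9} D(U)={3,6,7,8,10}: Z {3,4,5,6,8,9}->{3,4,5,6}; W {3,4,5,7,8,9}->{3,4,5,7}; U {3,6,7,8,10}->{6,7,8,10} => REVISION
Constraint 2 (W != Z) on D(W)={3,4,5,7} D(Z)={3,4,5,6}: no change => not a revision
Constraint 3 (Z < U) on D(Z)={3,4,5,6} D(U)={6,7,8,10}: no change => not a revision
Total revisions = 1

Answer: 1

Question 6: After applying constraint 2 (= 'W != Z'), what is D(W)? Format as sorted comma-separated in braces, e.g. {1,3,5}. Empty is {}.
Constraint 1 (Z + W = U) on D(Z)={3,4,5,6,8,9} D(W)={3,4,5,7,8,9} D(U)={3,6,7,8,10}: Z {3,4,5,6,8,9}->{3,4,5,6}; W {3,4,5,7,8,9}->{3,4,5,7}; U {3,6,7,8,10}->{6,7,8,10}
Constraint 2 (W != Z) on D(W)={3,4,5,7} D(Z)={3,4,5,6}: no change
So after constraint 2: D(W) = {3,4,5,7}

Answer: {3,4,5,7}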